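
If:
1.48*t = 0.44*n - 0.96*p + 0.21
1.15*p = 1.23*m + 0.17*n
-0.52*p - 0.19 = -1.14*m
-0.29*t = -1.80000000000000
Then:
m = 7.85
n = 57.16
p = 16.85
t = 6.21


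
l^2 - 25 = (l - 5)*(l + 5)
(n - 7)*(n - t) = n^2 - n*t - 7*n + 7*t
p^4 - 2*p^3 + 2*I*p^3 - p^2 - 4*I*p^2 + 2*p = p*(p - 2)*(p + I)^2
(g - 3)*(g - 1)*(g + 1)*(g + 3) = g^4 - 10*g^2 + 9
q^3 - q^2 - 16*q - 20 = (q - 5)*(q + 2)^2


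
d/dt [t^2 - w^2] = 2*t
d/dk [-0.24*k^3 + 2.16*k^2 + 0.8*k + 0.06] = -0.72*k^2 + 4.32*k + 0.8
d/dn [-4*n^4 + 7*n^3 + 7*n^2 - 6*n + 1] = -16*n^3 + 21*n^2 + 14*n - 6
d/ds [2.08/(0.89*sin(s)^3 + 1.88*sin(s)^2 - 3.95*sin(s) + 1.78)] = (-5.5536*sin(s)^2 - 7.8208*sin(s) + 8.216)*cos(s)/(0.89*sin(s)^3 + 1.88*sin(s)^2 - 3.95*sin(s) + 1.78)^2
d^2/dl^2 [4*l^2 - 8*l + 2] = 8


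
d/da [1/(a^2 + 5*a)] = (-2*a - 5)/(a^2*(a + 5)^2)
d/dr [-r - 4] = -1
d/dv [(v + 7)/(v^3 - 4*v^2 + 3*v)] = (v*(v^2 - 4*v + 3) - (v + 7)*(3*v^2 - 8*v + 3))/(v^2*(v^2 - 4*v + 3)^2)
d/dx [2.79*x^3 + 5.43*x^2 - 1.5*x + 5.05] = 8.37*x^2 + 10.86*x - 1.5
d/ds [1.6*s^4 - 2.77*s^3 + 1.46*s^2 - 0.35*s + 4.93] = 6.4*s^3 - 8.31*s^2 + 2.92*s - 0.35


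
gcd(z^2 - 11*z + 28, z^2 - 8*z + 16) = z - 4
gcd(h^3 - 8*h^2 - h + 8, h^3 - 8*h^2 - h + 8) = h^3 - 8*h^2 - h + 8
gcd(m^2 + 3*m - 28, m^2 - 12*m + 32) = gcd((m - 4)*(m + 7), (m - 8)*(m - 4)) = m - 4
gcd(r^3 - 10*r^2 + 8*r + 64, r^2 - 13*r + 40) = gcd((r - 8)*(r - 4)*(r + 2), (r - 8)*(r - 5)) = r - 8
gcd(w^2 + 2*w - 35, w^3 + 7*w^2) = w + 7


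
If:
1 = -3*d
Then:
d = -1/3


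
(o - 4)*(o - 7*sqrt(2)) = o^2 - 7*sqrt(2)*o - 4*o + 28*sqrt(2)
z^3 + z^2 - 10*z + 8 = (z - 2)*(z - 1)*(z + 4)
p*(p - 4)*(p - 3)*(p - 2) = p^4 - 9*p^3 + 26*p^2 - 24*p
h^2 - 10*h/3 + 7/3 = (h - 7/3)*(h - 1)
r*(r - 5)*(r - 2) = r^3 - 7*r^2 + 10*r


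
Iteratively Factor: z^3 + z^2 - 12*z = (z + 4)*(z^2 - 3*z) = z*(z + 4)*(z - 3)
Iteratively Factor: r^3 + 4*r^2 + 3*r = (r)*(r^2 + 4*r + 3) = r*(r + 1)*(r + 3)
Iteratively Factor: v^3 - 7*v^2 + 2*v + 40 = (v + 2)*(v^2 - 9*v + 20) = (v - 4)*(v + 2)*(v - 5)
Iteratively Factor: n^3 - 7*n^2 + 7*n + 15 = (n - 3)*(n^2 - 4*n - 5) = (n - 3)*(n + 1)*(n - 5)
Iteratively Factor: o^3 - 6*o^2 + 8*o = (o)*(o^2 - 6*o + 8) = o*(o - 2)*(o - 4)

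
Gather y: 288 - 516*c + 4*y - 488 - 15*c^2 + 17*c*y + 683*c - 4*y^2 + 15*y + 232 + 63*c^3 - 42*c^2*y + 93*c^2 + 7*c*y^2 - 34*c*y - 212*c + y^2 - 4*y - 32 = 63*c^3 + 78*c^2 - 45*c + y^2*(7*c - 3) + y*(-42*c^2 - 17*c + 15)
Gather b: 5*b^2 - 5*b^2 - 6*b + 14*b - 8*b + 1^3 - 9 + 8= 0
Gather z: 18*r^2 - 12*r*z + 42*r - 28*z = 18*r^2 + 42*r + z*(-12*r - 28)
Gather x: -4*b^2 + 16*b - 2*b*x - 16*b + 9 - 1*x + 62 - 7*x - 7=-4*b^2 + x*(-2*b - 8) + 64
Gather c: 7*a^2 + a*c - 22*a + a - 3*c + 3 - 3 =7*a^2 - 21*a + c*(a - 3)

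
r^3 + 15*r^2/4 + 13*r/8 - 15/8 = (r - 1/2)*(r + 5/4)*(r + 3)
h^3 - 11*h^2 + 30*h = h*(h - 6)*(h - 5)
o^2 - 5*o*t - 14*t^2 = (o - 7*t)*(o + 2*t)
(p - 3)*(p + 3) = p^2 - 9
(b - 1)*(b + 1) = b^2 - 1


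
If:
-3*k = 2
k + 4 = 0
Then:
No Solution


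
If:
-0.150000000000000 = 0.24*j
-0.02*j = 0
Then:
No Solution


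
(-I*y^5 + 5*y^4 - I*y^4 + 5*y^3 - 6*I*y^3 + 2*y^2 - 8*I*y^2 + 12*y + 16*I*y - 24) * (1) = -I*y^5 + 5*y^4 - I*y^4 + 5*y^3 - 6*I*y^3 + 2*y^2 - 8*I*y^2 + 12*y + 16*I*y - 24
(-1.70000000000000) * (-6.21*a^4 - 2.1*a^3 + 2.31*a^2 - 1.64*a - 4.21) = 10.557*a^4 + 3.57*a^3 - 3.927*a^2 + 2.788*a + 7.157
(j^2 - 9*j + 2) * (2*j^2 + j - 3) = 2*j^4 - 17*j^3 - 8*j^2 + 29*j - 6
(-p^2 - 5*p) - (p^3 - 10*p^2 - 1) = -p^3 + 9*p^2 - 5*p + 1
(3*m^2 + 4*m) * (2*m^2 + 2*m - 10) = 6*m^4 + 14*m^3 - 22*m^2 - 40*m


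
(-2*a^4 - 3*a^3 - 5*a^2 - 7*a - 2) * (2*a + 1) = -4*a^5 - 8*a^4 - 13*a^3 - 19*a^2 - 11*a - 2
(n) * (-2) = -2*n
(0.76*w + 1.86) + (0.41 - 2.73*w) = 2.27 - 1.97*w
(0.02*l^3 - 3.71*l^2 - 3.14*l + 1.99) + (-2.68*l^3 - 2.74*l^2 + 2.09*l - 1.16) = -2.66*l^3 - 6.45*l^2 - 1.05*l + 0.83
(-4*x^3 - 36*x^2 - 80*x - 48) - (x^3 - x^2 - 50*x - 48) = -5*x^3 - 35*x^2 - 30*x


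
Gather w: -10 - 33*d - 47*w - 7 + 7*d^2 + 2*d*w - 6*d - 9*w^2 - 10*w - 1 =7*d^2 - 39*d - 9*w^2 + w*(2*d - 57) - 18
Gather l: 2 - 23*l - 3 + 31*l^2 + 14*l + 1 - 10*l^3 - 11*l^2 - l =-10*l^3 + 20*l^2 - 10*l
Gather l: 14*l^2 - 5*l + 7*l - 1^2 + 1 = 14*l^2 + 2*l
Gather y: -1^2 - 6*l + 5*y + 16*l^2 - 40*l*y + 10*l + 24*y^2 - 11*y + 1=16*l^2 + 4*l + 24*y^2 + y*(-40*l - 6)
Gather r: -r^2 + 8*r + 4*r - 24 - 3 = -r^2 + 12*r - 27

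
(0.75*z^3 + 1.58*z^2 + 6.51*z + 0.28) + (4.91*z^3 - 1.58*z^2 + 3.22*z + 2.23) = 5.66*z^3 + 9.73*z + 2.51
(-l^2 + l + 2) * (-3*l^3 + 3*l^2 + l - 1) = 3*l^5 - 6*l^4 - 4*l^3 + 8*l^2 + l - 2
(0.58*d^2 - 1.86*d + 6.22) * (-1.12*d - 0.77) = -0.6496*d^3 + 1.6366*d^2 - 5.5342*d - 4.7894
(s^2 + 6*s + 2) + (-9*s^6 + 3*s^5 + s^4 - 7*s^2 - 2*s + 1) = -9*s^6 + 3*s^5 + s^4 - 6*s^2 + 4*s + 3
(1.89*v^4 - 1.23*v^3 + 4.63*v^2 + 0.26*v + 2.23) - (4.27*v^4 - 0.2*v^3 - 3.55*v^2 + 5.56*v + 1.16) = -2.38*v^4 - 1.03*v^3 + 8.18*v^2 - 5.3*v + 1.07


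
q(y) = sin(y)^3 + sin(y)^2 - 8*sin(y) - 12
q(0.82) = -16.92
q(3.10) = -12.33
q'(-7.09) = -5.45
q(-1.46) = -4.04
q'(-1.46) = -0.78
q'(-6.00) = -6.92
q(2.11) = -17.50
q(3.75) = -7.29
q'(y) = 3*sin(y)^2*cos(y) + 2*sin(y)*cos(y) - 8*cos(y)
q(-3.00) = -10.85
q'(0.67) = -4.39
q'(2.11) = 2.09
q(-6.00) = -14.14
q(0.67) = -16.34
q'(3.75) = 6.70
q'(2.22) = 2.72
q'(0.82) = -3.37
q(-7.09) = -6.08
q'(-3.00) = 8.14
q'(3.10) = 7.90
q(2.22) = -17.23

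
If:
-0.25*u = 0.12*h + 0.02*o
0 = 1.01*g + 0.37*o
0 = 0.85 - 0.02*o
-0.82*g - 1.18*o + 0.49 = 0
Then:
No Solution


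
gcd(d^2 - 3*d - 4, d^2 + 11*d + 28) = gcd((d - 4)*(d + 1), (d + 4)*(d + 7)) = 1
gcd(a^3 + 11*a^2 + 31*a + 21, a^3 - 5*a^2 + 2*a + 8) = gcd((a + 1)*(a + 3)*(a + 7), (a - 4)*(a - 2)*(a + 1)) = a + 1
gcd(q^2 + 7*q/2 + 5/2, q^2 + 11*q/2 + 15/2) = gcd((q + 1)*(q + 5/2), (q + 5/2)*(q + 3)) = q + 5/2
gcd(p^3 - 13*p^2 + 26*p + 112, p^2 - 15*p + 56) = p^2 - 15*p + 56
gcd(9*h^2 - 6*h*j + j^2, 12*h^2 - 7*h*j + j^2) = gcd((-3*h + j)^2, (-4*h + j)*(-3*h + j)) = 3*h - j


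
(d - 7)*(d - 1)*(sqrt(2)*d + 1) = sqrt(2)*d^3 - 8*sqrt(2)*d^2 + d^2 - 8*d + 7*sqrt(2)*d + 7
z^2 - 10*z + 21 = (z - 7)*(z - 3)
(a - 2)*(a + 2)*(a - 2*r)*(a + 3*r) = a^4 + a^3*r - 6*a^2*r^2 - 4*a^2 - 4*a*r + 24*r^2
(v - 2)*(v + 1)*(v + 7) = v^3 + 6*v^2 - 9*v - 14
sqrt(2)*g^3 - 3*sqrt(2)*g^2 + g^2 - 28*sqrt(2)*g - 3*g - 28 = (g - 7)*(g + 4)*(sqrt(2)*g + 1)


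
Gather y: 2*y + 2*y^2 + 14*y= 2*y^2 + 16*y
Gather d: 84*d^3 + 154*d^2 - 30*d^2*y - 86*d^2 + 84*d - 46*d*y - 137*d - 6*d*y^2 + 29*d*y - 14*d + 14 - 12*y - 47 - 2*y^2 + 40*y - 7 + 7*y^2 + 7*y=84*d^3 + d^2*(68 - 30*y) + d*(-6*y^2 - 17*y - 67) + 5*y^2 + 35*y - 40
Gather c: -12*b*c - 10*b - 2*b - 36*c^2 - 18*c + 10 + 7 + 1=-12*b - 36*c^2 + c*(-12*b - 18) + 18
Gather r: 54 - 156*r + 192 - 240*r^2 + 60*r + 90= -240*r^2 - 96*r + 336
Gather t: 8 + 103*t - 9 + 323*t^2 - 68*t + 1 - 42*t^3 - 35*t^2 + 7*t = -42*t^3 + 288*t^2 + 42*t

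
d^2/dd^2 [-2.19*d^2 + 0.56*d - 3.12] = -4.38000000000000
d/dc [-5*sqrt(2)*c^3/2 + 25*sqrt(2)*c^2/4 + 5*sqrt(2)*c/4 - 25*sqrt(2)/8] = 5*sqrt(2)*(-6*c^2 + 10*c + 1)/4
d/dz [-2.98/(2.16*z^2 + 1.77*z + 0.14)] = (12.8736*z + 5.2746)/(2.16*z^2 + 1.77*z + 0.14)^2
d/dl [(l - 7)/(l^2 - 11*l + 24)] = (l^2 - 11*l - (l - 7)*(2*l - 11) + 24)/(l^2 - 11*l + 24)^2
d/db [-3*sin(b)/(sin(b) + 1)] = -3*cos(b)/(sin(b) + 1)^2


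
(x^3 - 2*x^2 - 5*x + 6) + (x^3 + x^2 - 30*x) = 2*x^3 - x^2 - 35*x + 6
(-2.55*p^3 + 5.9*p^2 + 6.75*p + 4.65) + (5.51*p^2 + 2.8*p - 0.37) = -2.55*p^3 + 11.41*p^2 + 9.55*p + 4.28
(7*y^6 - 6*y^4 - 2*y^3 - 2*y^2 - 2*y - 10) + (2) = 7*y^6 - 6*y^4 - 2*y^3 - 2*y^2 - 2*y - 8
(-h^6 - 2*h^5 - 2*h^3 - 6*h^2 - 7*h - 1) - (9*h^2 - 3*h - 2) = -h^6 - 2*h^5 - 2*h^3 - 15*h^2 - 4*h + 1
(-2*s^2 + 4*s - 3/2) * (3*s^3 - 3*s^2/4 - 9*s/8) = -6*s^5 + 27*s^4/2 - 21*s^3/4 - 27*s^2/8 + 27*s/16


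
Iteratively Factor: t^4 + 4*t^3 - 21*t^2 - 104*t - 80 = (t + 4)*(t^3 - 21*t - 20) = (t + 4)^2*(t^2 - 4*t - 5) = (t + 1)*(t + 4)^2*(t - 5)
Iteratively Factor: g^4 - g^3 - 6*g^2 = (g)*(g^3 - g^2 - 6*g) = g*(g + 2)*(g^2 - 3*g) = g*(g - 3)*(g + 2)*(g)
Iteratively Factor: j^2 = (j)*(j)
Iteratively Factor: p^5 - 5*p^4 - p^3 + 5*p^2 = (p - 5)*(p^4 - p^2) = (p - 5)*(p - 1)*(p^3 + p^2) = (p - 5)*(p - 1)*(p + 1)*(p^2) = p*(p - 5)*(p - 1)*(p + 1)*(p)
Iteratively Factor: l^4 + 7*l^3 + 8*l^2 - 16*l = (l + 4)*(l^3 + 3*l^2 - 4*l) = l*(l + 4)*(l^2 + 3*l - 4) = l*(l - 1)*(l + 4)*(l + 4)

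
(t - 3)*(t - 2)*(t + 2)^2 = t^4 - t^3 - 10*t^2 + 4*t + 24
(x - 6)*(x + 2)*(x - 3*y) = x^3 - 3*x^2*y - 4*x^2 + 12*x*y - 12*x + 36*y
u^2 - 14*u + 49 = (u - 7)^2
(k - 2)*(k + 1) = k^2 - k - 2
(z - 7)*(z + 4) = z^2 - 3*z - 28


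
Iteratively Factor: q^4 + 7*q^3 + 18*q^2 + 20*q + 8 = (q + 2)*(q^3 + 5*q^2 + 8*q + 4) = (q + 2)^2*(q^2 + 3*q + 2) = (q + 2)^3*(q + 1)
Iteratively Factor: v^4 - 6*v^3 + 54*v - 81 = (v - 3)*(v^3 - 3*v^2 - 9*v + 27) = (v - 3)^2*(v^2 - 9) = (v - 3)^2*(v + 3)*(v - 3)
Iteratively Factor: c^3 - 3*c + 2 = (c - 1)*(c^2 + c - 2) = (c - 1)^2*(c + 2)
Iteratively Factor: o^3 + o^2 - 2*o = (o + 2)*(o^2 - o) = o*(o + 2)*(o - 1)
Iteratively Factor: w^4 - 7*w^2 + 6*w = (w)*(w^3 - 7*w + 6) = w*(w - 2)*(w^2 + 2*w - 3) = w*(w - 2)*(w - 1)*(w + 3)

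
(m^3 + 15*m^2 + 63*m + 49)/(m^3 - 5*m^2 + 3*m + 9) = (m^2 + 14*m + 49)/(m^2 - 6*m + 9)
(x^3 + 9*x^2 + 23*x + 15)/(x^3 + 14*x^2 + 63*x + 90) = (x + 1)/(x + 6)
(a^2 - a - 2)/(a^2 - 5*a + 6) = (a + 1)/(a - 3)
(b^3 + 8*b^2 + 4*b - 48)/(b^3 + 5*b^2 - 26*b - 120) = (b - 2)/(b - 5)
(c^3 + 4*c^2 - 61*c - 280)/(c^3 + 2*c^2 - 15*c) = (c^2 - c - 56)/(c*(c - 3))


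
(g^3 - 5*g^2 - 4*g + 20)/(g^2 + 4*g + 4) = (g^2 - 7*g + 10)/(g + 2)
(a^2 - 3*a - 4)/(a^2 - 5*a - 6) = (a - 4)/(a - 6)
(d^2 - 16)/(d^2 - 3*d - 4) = (d + 4)/(d + 1)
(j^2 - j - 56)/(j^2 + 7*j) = (j - 8)/j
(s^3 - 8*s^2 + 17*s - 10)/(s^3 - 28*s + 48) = (s^2 - 6*s + 5)/(s^2 + 2*s - 24)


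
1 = 1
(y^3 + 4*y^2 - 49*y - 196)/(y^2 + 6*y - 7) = (y^2 - 3*y - 28)/(y - 1)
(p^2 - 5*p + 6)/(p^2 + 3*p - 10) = (p - 3)/(p + 5)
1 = 1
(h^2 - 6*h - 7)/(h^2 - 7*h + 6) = (h^2 - 6*h - 7)/(h^2 - 7*h + 6)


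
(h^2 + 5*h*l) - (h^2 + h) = 5*h*l - h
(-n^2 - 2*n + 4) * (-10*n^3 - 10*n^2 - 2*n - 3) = 10*n^5 + 30*n^4 - 18*n^3 - 33*n^2 - 2*n - 12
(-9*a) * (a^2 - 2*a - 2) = -9*a^3 + 18*a^2 + 18*a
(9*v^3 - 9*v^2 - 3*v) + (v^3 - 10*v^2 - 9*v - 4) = 10*v^3 - 19*v^2 - 12*v - 4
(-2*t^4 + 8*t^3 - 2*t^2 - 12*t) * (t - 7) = -2*t^5 + 22*t^4 - 58*t^3 + 2*t^2 + 84*t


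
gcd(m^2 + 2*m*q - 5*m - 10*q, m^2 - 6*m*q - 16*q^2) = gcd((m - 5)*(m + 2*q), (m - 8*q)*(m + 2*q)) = m + 2*q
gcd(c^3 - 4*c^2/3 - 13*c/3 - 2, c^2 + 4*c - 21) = c - 3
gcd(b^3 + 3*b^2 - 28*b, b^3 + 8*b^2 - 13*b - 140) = b^2 + 3*b - 28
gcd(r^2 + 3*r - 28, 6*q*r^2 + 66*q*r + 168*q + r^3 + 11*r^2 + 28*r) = r + 7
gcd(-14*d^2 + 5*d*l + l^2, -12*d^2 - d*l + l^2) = 1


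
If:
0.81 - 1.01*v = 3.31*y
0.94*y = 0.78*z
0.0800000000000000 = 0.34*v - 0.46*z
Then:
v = 0.42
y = 0.12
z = 0.14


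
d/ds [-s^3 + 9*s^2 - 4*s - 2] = -3*s^2 + 18*s - 4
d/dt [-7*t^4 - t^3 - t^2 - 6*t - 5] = -28*t^3 - 3*t^2 - 2*t - 6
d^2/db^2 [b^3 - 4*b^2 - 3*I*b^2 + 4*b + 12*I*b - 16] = 6*b - 8 - 6*I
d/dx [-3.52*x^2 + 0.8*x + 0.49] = 0.8 - 7.04*x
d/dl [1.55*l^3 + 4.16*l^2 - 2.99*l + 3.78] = 4.65*l^2 + 8.32*l - 2.99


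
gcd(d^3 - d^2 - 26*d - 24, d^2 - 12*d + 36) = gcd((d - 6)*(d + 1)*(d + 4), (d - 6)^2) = d - 6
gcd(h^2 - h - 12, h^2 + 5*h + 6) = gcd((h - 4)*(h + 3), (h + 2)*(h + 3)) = h + 3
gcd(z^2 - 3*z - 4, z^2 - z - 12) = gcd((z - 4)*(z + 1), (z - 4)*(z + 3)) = z - 4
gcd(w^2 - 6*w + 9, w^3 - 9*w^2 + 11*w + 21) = w - 3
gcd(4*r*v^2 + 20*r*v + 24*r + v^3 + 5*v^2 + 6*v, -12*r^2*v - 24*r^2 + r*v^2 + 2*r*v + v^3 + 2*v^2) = 4*r*v + 8*r + v^2 + 2*v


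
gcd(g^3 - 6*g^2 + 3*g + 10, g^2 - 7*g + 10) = g^2 - 7*g + 10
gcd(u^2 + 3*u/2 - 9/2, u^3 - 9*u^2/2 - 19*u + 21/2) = u + 3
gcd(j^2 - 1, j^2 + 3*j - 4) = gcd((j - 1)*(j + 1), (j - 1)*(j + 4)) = j - 1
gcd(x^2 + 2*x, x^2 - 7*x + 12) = 1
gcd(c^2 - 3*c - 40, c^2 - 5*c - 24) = c - 8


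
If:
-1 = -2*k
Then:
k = 1/2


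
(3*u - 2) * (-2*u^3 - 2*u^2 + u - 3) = -6*u^4 - 2*u^3 + 7*u^2 - 11*u + 6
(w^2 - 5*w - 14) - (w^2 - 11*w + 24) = 6*w - 38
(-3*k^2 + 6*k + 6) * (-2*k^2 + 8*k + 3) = 6*k^4 - 36*k^3 + 27*k^2 + 66*k + 18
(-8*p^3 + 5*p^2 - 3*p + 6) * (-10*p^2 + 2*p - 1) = 80*p^5 - 66*p^4 + 48*p^3 - 71*p^2 + 15*p - 6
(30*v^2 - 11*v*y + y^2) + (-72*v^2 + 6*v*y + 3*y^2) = -42*v^2 - 5*v*y + 4*y^2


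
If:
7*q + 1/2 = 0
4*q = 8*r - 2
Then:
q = -1/14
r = 3/14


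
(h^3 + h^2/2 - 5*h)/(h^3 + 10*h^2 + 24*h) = (h^2 + h/2 - 5)/(h^2 + 10*h + 24)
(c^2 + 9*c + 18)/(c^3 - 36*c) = (c + 3)/(c*(c - 6))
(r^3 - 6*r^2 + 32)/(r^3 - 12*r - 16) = (r - 4)/(r + 2)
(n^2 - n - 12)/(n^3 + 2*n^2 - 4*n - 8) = (n^2 - n - 12)/(n^3 + 2*n^2 - 4*n - 8)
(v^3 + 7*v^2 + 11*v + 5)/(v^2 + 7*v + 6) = (v^2 + 6*v + 5)/(v + 6)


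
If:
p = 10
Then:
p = 10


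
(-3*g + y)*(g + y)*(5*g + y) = -15*g^3 - 13*g^2*y + 3*g*y^2 + y^3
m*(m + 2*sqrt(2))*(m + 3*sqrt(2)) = m^3 + 5*sqrt(2)*m^2 + 12*m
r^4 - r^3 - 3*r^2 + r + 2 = (r - 2)*(r - 1)*(r + 1)^2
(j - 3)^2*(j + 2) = j^3 - 4*j^2 - 3*j + 18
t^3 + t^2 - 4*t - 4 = (t - 2)*(t + 1)*(t + 2)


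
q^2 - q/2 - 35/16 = (q - 7/4)*(q + 5/4)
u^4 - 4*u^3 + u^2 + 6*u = u*(u - 3)*(u - 2)*(u + 1)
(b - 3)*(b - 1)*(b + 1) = b^3 - 3*b^2 - b + 3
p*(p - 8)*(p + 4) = p^3 - 4*p^2 - 32*p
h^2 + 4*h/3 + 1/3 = (h + 1/3)*(h + 1)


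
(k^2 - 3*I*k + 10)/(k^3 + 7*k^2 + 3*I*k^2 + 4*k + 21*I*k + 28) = (k^2 - 3*I*k + 10)/(k^3 + k^2*(7 + 3*I) + k*(4 + 21*I) + 28)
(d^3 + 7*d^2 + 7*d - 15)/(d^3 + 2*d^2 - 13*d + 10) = (d + 3)/(d - 2)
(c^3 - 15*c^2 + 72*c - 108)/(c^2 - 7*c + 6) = (c^2 - 9*c + 18)/(c - 1)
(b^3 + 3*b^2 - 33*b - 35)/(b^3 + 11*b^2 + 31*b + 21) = (b - 5)/(b + 3)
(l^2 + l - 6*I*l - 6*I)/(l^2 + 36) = (l + 1)/(l + 6*I)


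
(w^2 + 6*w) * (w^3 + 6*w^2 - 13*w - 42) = w^5 + 12*w^4 + 23*w^3 - 120*w^2 - 252*w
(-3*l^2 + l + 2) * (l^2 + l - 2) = -3*l^4 - 2*l^3 + 9*l^2 - 4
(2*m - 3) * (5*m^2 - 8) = 10*m^3 - 15*m^2 - 16*m + 24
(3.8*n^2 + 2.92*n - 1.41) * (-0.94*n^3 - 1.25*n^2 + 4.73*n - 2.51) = -3.572*n^5 - 7.4948*n^4 + 15.6494*n^3 + 6.0361*n^2 - 13.9985*n + 3.5391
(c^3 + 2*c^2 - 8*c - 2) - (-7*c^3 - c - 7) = 8*c^3 + 2*c^2 - 7*c + 5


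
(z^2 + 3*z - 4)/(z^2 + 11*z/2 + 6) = 2*(z - 1)/(2*z + 3)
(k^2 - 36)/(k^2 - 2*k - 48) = (k - 6)/(k - 8)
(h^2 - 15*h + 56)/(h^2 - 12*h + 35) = (h - 8)/(h - 5)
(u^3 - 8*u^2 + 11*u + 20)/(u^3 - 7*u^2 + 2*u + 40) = (u + 1)/(u + 2)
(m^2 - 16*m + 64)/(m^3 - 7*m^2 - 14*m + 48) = (m - 8)/(m^2 + m - 6)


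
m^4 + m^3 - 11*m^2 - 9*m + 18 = (m - 3)*(m - 1)*(m + 2)*(m + 3)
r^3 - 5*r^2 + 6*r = r*(r - 3)*(r - 2)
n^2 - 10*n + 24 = (n - 6)*(n - 4)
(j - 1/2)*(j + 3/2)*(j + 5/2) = j^3 + 7*j^2/2 + 7*j/4 - 15/8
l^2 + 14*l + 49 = (l + 7)^2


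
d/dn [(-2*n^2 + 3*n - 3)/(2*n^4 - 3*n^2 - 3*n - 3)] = ((4*n - 3)*(-2*n^4 + 3*n^2 + 3*n + 3) - (2*n^2 - 3*n + 3)*(-8*n^3 + 6*n + 3))/(-2*n^4 + 3*n^2 + 3*n + 3)^2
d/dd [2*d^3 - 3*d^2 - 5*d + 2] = 6*d^2 - 6*d - 5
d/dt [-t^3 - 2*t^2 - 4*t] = -3*t^2 - 4*t - 4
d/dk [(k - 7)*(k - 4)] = 2*k - 11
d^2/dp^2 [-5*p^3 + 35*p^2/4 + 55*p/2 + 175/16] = 35/2 - 30*p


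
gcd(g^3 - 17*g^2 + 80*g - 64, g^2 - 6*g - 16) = g - 8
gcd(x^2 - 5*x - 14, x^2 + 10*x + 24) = 1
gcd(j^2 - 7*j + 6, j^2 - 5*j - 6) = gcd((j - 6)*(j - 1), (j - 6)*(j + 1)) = j - 6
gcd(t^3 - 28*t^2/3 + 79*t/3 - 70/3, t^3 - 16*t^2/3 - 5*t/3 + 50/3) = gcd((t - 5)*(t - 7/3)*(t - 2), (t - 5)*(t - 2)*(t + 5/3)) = t^2 - 7*t + 10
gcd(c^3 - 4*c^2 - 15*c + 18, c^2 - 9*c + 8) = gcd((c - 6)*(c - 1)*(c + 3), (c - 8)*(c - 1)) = c - 1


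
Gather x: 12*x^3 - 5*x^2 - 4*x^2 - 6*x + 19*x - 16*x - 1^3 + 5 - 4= 12*x^3 - 9*x^2 - 3*x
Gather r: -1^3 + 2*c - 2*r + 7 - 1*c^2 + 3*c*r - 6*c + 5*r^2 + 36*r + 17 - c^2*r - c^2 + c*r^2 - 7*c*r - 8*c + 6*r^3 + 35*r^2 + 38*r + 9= -2*c^2 - 12*c + 6*r^3 + r^2*(c + 40) + r*(-c^2 - 4*c + 72) + 32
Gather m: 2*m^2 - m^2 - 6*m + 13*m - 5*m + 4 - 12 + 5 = m^2 + 2*m - 3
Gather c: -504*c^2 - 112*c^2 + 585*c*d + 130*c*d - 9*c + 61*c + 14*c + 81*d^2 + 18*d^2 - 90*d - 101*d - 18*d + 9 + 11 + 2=-616*c^2 + c*(715*d + 66) + 99*d^2 - 209*d + 22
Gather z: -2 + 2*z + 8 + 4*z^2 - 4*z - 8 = 4*z^2 - 2*z - 2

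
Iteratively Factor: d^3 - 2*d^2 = (d)*(d^2 - 2*d) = d*(d - 2)*(d)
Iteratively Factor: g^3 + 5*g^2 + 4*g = (g + 4)*(g^2 + g) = (g + 1)*(g + 4)*(g)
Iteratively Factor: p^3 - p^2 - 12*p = (p)*(p^2 - p - 12) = p*(p + 3)*(p - 4)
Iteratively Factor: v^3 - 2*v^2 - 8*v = (v)*(v^2 - 2*v - 8) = v*(v + 2)*(v - 4)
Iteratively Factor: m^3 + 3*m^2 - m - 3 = (m + 3)*(m^2 - 1) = (m - 1)*(m + 3)*(m + 1)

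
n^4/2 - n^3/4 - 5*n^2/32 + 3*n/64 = n*(n/2 + 1/4)*(n - 3/4)*(n - 1/4)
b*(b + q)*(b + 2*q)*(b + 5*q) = b^4 + 8*b^3*q + 17*b^2*q^2 + 10*b*q^3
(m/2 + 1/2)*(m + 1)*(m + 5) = m^3/2 + 7*m^2/2 + 11*m/2 + 5/2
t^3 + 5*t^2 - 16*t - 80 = (t - 4)*(t + 4)*(t + 5)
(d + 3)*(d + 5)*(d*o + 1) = d^3*o + 8*d^2*o + d^2 + 15*d*o + 8*d + 15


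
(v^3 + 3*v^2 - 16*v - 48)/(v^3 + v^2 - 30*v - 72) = (v - 4)/(v - 6)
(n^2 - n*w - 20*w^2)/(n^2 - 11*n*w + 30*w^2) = (-n - 4*w)/(-n + 6*w)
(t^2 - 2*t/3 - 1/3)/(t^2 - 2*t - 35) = (-3*t^2 + 2*t + 1)/(3*(-t^2 + 2*t + 35))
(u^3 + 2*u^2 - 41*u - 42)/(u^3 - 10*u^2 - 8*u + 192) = (u^2 + 8*u + 7)/(u^2 - 4*u - 32)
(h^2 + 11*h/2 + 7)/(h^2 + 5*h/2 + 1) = (2*h + 7)/(2*h + 1)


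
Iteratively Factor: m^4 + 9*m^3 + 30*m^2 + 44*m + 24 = (m + 2)*(m^3 + 7*m^2 + 16*m + 12) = (m + 2)^2*(m^2 + 5*m + 6) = (m + 2)^3*(m + 3)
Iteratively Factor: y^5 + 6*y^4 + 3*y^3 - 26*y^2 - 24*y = (y + 3)*(y^4 + 3*y^3 - 6*y^2 - 8*y) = y*(y + 3)*(y^3 + 3*y^2 - 6*y - 8) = y*(y + 1)*(y + 3)*(y^2 + 2*y - 8) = y*(y + 1)*(y + 3)*(y + 4)*(y - 2)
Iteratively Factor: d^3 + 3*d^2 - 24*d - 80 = (d + 4)*(d^2 - d - 20) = (d - 5)*(d + 4)*(d + 4)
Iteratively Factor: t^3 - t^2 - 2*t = (t + 1)*(t^2 - 2*t) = (t - 2)*(t + 1)*(t)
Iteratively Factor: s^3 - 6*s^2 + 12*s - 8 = (s - 2)*(s^2 - 4*s + 4) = (s - 2)^2*(s - 2)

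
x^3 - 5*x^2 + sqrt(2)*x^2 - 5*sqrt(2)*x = x*(x - 5)*(x + sqrt(2))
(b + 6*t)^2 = b^2 + 12*b*t + 36*t^2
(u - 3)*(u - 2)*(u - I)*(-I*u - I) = -I*u^4 - u^3 + 4*I*u^3 + 4*u^2 - I*u^2 - u - 6*I*u - 6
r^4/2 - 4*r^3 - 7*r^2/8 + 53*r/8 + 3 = (r/2 + 1/4)*(r - 8)*(r - 3/2)*(r + 1)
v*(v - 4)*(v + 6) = v^3 + 2*v^2 - 24*v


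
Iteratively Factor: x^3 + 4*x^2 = (x)*(x^2 + 4*x) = x^2*(x + 4)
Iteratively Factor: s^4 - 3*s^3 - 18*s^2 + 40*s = (s)*(s^3 - 3*s^2 - 18*s + 40) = s*(s - 2)*(s^2 - s - 20) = s*(s - 5)*(s - 2)*(s + 4)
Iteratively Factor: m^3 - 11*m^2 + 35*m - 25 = (m - 1)*(m^2 - 10*m + 25) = (m - 5)*(m - 1)*(m - 5)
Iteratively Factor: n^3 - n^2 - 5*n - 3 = (n + 1)*(n^2 - 2*n - 3) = (n + 1)^2*(n - 3)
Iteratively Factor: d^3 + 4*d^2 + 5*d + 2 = (d + 1)*(d^2 + 3*d + 2) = (d + 1)^2*(d + 2)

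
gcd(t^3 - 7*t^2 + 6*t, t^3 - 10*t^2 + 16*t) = t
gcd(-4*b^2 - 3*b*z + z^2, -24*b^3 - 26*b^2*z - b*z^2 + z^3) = b + z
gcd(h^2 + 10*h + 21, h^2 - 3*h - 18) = h + 3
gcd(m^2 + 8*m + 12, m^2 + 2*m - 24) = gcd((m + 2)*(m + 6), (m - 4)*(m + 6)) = m + 6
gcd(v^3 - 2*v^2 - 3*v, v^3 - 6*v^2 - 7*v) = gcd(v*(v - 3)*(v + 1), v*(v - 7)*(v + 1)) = v^2 + v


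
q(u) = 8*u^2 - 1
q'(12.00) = 192.00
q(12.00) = 1151.00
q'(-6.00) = -96.00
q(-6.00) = 287.00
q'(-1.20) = -19.20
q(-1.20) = 10.52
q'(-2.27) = -36.32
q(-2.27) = 40.22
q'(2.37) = 37.92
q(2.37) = 43.94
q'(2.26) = 36.16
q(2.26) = 39.86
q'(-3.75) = -60.00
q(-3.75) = 111.50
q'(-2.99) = -47.84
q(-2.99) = 70.52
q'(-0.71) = -11.36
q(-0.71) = 3.03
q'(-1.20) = -19.20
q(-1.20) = 10.52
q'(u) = 16*u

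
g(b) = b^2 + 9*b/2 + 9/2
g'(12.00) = 28.50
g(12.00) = 202.50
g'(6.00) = 16.50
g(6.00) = 67.50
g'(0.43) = 5.36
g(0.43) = 6.62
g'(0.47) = 5.44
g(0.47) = 6.84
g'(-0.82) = 2.86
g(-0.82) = 1.48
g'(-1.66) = 1.18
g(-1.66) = -0.21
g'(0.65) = 5.80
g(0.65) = 7.85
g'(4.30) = 13.10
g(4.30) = 42.34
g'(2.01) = 8.52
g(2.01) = 17.59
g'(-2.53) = -0.56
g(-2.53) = -0.48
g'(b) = 2*b + 9/2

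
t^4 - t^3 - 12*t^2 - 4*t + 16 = (t - 4)*(t - 1)*(t + 2)^2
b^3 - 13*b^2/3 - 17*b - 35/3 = (b - 7)*(b + 1)*(b + 5/3)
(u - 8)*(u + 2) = u^2 - 6*u - 16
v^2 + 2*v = v*(v + 2)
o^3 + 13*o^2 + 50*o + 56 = (o + 2)*(o + 4)*(o + 7)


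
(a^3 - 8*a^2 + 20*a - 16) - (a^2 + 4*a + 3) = a^3 - 9*a^2 + 16*a - 19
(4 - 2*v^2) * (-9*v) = 18*v^3 - 36*v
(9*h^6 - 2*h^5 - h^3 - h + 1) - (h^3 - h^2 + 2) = 9*h^6 - 2*h^5 - 2*h^3 + h^2 - h - 1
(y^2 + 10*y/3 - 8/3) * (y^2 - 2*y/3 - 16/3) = y^4 + 8*y^3/3 - 92*y^2/9 - 16*y + 128/9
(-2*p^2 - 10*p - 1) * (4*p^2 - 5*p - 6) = -8*p^4 - 30*p^3 + 58*p^2 + 65*p + 6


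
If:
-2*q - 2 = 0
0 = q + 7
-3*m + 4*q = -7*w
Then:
No Solution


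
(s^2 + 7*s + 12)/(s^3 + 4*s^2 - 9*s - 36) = 1/(s - 3)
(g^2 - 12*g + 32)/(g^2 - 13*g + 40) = (g - 4)/(g - 5)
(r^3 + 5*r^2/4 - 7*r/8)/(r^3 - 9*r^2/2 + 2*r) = (r + 7/4)/(r - 4)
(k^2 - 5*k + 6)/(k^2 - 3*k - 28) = (-k^2 + 5*k - 6)/(-k^2 + 3*k + 28)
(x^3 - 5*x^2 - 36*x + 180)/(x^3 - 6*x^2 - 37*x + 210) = (x - 6)/(x - 7)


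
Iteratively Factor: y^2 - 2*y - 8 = (y + 2)*(y - 4)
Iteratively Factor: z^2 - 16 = (z - 4)*(z + 4)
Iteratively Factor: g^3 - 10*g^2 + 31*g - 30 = (g - 3)*(g^2 - 7*g + 10) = (g - 5)*(g - 3)*(g - 2)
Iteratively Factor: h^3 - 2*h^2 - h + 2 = (h - 2)*(h^2 - 1) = (h - 2)*(h + 1)*(h - 1)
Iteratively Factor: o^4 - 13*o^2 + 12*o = (o + 4)*(o^3 - 4*o^2 + 3*o) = o*(o + 4)*(o^2 - 4*o + 3) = o*(o - 3)*(o + 4)*(o - 1)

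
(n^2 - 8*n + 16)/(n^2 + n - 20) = (n - 4)/(n + 5)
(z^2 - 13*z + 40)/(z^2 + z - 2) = (z^2 - 13*z + 40)/(z^2 + z - 2)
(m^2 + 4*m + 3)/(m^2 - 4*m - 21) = (m + 1)/(m - 7)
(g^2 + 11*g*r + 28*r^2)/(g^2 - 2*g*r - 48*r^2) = (-g^2 - 11*g*r - 28*r^2)/(-g^2 + 2*g*r + 48*r^2)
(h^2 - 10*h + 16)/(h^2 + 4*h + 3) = (h^2 - 10*h + 16)/(h^2 + 4*h + 3)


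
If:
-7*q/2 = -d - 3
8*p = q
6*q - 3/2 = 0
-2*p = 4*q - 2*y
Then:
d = -17/8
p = 1/32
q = 1/4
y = 17/32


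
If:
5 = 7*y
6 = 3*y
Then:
No Solution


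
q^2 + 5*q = q*(q + 5)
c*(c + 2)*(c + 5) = c^3 + 7*c^2 + 10*c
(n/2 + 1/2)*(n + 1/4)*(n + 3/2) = n^3/2 + 11*n^2/8 + 17*n/16 + 3/16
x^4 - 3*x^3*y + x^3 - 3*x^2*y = x^2*(x + 1)*(x - 3*y)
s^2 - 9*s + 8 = (s - 8)*(s - 1)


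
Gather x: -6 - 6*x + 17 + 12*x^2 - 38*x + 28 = 12*x^2 - 44*x + 39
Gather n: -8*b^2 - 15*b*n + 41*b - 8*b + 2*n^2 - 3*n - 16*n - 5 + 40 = -8*b^2 + 33*b + 2*n^2 + n*(-15*b - 19) + 35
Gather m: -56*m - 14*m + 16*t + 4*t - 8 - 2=-70*m + 20*t - 10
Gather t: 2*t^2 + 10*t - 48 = 2*t^2 + 10*t - 48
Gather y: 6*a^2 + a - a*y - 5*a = 6*a^2 - a*y - 4*a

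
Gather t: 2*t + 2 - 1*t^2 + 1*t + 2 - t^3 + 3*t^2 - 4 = -t^3 + 2*t^2 + 3*t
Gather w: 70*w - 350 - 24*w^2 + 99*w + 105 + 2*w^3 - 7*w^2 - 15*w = 2*w^3 - 31*w^2 + 154*w - 245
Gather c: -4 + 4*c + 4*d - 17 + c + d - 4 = 5*c + 5*d - 25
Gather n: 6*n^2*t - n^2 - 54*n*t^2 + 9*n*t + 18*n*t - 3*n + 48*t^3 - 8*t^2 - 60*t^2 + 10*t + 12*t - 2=n^2*(6*t - 1) + n*(-54*t^2 + 27*t - 3) + 48*t^3 - 68*t^2 + 22*t - 2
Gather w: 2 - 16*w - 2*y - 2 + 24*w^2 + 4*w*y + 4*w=24*w^2 + w*(4*y - 12) - 2*y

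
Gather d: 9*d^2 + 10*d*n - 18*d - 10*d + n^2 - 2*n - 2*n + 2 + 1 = 9*d^2 + d*(10*n - 28) + n^2 - 4*n + 3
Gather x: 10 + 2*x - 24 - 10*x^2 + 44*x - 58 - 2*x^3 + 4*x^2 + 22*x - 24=-2*x^3 - 6*x^2 + 68*x - 96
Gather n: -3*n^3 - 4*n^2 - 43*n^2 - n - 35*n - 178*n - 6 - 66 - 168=-3*n^3 - 47*n^2 - 214*n - 240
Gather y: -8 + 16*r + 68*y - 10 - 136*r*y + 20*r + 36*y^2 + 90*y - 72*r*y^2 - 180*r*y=36*r + y^2*(36 - 72*r) + y*(158 - 316*r) - 18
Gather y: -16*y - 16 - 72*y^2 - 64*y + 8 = -72*y^2 - 80*y - 8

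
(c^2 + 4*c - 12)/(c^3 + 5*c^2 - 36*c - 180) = (c - 2)/(c^2 - c - 30)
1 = 1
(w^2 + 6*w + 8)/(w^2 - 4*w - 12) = (w + 4)/(w - 6)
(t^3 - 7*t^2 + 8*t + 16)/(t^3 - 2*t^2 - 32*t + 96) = (t + 1)/(t + 6)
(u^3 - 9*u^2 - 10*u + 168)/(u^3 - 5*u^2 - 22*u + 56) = (u - 6)/(u - 2)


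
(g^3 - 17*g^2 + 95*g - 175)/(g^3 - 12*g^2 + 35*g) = (g - 5)/g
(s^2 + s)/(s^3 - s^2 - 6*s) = (s + 1)/(s^2 - s - 6)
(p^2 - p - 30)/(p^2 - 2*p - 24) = (p + 5)/(p + 4)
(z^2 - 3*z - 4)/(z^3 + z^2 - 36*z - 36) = (z - 4)/(z^2 - 36)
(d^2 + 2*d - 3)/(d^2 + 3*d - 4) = (d + 3)/(d + 4)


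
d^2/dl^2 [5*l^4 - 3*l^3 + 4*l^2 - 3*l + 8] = 60*l^2 - 18*l + 8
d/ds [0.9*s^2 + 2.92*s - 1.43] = 1.8*s + 2.92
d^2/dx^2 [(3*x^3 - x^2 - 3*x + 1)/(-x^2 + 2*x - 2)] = 2*(-x^3 + 27*x^2 - 48*x + 14)/(x^6 - 6*x^5 + 18*x^4 - 32*x^3 + 36*x^2 - 24*x + 8)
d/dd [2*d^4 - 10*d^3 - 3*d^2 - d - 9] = 8*d^3 - 30*d^2 - 6*d - 1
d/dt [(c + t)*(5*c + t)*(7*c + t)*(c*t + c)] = c*(35*c^3 + 94*c^2*t + 47*c^2 + 39*c*t^2 + 26*c*t + 4*t^3 + 3*t^2)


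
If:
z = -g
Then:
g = -z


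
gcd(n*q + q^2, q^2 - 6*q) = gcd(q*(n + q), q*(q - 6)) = q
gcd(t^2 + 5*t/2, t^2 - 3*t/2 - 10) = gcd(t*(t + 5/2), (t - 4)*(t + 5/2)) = t + 5/2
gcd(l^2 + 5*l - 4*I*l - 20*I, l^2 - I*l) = 1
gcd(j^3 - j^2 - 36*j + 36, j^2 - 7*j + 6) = j^2 - 7*j + 6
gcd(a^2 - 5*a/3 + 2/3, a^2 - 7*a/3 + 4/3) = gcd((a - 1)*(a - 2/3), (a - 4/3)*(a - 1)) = a - 1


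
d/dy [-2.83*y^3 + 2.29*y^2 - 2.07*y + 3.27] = -8.49*y^2 + 4.58*y - 2.07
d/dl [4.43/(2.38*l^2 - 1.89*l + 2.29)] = (8.3727 - 21.0868*l)/(2.38*l^2 - 1.89*l + 2.29)^2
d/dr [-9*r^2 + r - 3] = 1 - 18*r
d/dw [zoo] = 0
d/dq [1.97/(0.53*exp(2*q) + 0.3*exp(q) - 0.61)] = (-2.0882*exp(q) - 0.591)*exp(q)/(0.53*exp(2*q) + 0.3*exp(q) - 0.61)^2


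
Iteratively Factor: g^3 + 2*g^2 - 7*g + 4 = (g - 1)*(g^2 + 3*g - 4) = (g - 1)*(g + 4)*(g - 1)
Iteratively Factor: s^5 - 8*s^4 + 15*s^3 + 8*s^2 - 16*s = (s - 1)*(s^4 - 7*s^3 + 8*s^2 + 16*s) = (s - 4)*(s - 1)*(s^3 - 3*s^2 - 4*s) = s*(s - 4)*(s - 1)*(s^2 - 3*s - 4) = s*(s - 4)*(s - 1)*(s + 1)*(s - 4)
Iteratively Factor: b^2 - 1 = (b - 1)*(b + 1)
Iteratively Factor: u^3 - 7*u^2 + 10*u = (u - 5)*(u^2 - 2*u) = (u - 5)*(u - 2)*(u)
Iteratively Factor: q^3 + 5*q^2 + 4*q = (q)*(q^2 + 5*q + 4) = q*(q + 4)*(q + 1)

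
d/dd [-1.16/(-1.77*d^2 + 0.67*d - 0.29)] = (0.7772 - 4.1064*d)/(1.77*d^2 - 0.67*d + 0.29)^2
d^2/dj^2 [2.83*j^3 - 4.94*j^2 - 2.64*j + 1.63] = 16.98*j - 9.88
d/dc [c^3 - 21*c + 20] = 3*c^2 - 21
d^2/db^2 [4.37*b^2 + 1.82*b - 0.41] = 8.74000000000000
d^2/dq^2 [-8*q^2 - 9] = -16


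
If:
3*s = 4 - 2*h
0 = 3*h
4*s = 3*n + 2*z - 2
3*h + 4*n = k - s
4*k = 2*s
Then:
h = 0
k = 2/3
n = -1/6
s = 4/3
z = 47/12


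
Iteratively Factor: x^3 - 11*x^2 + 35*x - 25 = (x - 1)*(x^2 - 10*x + 25) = (x - 5)*(x - 1)*(x - 5)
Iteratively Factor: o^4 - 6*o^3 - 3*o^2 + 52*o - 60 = (o - 5)*(o^3 - o^2 - 8*o + 12) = (o - 5)*(o + 3)*(o^2 - 4*o + 4) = (o - 5)*(o - 2)*(o + 3)*(o - 2)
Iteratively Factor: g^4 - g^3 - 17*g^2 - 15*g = (g - 5)*(g^3 + 4*g^2 + 3*g) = g*(g - 5)*(g^2 + 4*g + 3) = g*(g - 5)*(g + 1)*(g + 3)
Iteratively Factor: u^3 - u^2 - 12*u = (u)*(u^2 - u - 12) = u*(u - 4)*(u + 3)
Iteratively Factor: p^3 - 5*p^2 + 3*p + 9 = (p - 3)*(p^2 - 2*p - 3) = (p - 3)^2*(p + 1)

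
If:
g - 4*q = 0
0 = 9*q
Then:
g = 0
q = 0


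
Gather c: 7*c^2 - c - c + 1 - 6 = 7*c^2 - 2*c - 5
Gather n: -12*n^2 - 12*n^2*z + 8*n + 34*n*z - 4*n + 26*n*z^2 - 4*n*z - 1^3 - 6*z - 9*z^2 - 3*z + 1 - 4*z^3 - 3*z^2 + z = n^2*(-12*z - 12) + n*(26*z^2 + 30*z + 4) - 4*z^3 - 12*z^2 - 8*z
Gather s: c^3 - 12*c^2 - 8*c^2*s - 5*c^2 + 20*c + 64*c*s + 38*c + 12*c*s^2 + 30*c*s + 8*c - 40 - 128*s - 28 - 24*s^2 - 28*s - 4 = c^3 - 17*c^2 + 66*c + s^2*(12*c - 24) + s*(-8*c^2 + 94*c - 156) - 72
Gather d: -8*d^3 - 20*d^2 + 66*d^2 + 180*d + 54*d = -8*d^3 + 46*d^2 + 234*d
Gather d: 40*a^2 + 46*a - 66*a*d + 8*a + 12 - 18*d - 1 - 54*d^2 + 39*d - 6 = 40*a^2 + 54*a - 54*d^2 + d*(21 - 66*a) + 5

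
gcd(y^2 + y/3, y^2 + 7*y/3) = y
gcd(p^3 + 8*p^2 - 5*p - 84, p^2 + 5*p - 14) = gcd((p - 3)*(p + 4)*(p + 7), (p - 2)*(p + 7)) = p + 7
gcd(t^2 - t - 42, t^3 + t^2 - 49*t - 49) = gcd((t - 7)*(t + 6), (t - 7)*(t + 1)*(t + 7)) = t - 7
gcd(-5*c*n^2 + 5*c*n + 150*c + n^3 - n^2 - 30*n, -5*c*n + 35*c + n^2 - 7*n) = 5*c - n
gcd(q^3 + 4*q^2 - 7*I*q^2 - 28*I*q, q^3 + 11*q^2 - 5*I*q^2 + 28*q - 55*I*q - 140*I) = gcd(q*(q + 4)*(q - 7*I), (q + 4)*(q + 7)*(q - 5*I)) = q + 4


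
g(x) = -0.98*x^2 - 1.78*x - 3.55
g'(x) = -1.96*x - 1.78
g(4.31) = -29.43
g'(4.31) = -10.23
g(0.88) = -5.88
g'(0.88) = -3.50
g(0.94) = -6.09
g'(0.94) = -3.62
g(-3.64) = -10.06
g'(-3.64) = 5.35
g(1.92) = -10.58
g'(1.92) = -5.54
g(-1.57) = -3.17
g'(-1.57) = 1.30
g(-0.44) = -2.96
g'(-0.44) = -0.92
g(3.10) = -18.49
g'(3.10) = -7.86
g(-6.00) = -28.15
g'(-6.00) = 9.98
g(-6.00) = -28.15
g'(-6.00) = 9.98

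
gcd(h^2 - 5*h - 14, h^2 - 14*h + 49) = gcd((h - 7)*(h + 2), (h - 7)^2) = h - 7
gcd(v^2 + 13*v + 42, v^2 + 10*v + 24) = v + 6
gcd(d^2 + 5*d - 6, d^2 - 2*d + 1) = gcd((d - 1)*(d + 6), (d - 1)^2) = d - 1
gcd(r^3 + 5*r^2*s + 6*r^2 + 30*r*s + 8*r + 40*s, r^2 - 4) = r + 2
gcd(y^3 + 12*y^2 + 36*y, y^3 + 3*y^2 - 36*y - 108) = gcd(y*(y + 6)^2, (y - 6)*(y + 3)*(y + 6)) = y + 6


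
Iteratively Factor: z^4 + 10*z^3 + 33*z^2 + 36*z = (z + 4)*(z^3 + 6*z^2 + 9*z) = z*(z + 4)*(z^2 + 6*z + 9) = z*(z + 3)*(z + 4)*(z + 3)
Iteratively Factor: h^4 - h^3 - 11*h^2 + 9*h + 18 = (h + 1)*(h^3 - 2*h^2 - 9*h + 18) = (h + 1)*(h + 3)*(h^2 - 5*h + 6) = (h - 3)*(h + 1)*(h + 3)*(h - 2)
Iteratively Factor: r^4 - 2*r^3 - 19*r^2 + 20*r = (r - 1)*(r^3 - r^2 - 20*r) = (r - 1)*(r + 4)*(r^2 - 5*r) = r*(r - 1)*(r + 4)*(r - 5)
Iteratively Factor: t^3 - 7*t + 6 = (t + 3)*(t^2 - 3*t + 2) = (t - 2)*(t + 3)*(t - 1)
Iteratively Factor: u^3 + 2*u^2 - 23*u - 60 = (u - 5)*(u^2 + 7*u + 12) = (u - 5)*(u + 4)*(u + 3)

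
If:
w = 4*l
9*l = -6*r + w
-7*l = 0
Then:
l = 0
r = 0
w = 0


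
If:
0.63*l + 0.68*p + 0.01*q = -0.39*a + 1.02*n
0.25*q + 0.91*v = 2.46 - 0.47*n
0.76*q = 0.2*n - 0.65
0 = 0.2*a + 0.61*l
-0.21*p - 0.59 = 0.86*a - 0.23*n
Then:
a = 0.177987616803824*v - 1.26068741711637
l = 0.413340136759466 - 0.0583565956733849*v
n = 4.99042239685658 - 1.69842829076621*v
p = 7.8189920476052 - 2.58908503489294*v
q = 0.458005893909627 - 0.446954813359528*v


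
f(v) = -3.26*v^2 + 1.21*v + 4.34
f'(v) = 1.21 - 6.52*v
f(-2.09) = -12.43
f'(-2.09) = 14.84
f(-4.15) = -56.83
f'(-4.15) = 28.27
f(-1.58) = -5.71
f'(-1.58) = 11.51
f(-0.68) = 2.01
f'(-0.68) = 5.64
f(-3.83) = -48.11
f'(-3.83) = 26.18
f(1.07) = 1.90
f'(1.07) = -5.77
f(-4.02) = -53.21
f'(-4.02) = 27.42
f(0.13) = 4.44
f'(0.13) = 0.36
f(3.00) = -21.37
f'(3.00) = -18.35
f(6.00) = -105.76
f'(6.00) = -37.91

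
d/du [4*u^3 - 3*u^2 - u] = 12*u^2 - 6*u - 1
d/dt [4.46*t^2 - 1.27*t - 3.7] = 8.92*t - 1.27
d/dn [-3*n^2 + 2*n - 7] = 2 - 6*n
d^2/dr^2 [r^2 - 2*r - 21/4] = 2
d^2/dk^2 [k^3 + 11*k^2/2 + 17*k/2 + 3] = 6*k + 11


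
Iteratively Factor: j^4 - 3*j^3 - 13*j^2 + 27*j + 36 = (j - 3)*(j^3 - 13*j - 12) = (j - 4)*(j - 3)*(j^2 + 4*j + 3) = (j - 4)*(j - 3)*(j + 1)*(j + 3)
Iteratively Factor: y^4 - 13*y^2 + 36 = (y - 2)*(y^3 + 2*y^2 - 9*y - 18) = (y - 3)*(y - 2)*(y^2 + 5*y + 6) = (y - 3)*(y - 2)*(y + 3)*(y + 2)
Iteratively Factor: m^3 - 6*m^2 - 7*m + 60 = (m - 5)*(m^2 - m - 12) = (m - 5)*(m - 4)*(m + 3)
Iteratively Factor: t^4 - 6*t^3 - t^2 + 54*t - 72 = (t - 3)*(t^3 - 3*t^2 - 10*t + 24) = (t - 3)*(t - 2)*(t^2 - t - 12) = (t - 3)*(t - 2)*(t + 3)*(t - 4)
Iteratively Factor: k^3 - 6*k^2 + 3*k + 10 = (k - 5)*(k^2 - k - 2) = (k - 5)*(k + 1)*(k - 2)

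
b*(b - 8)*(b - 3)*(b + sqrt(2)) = b^4 - 11*b^3 + sqrt(2)*b^3 - 11*sqrt(2)*b^2 + 24*b^2 + 24*sqrt(2)*b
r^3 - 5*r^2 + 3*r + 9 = (r - 3)^2*(r + 1)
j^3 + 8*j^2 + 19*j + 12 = (j + 1)*(j + 3)*(j + 4)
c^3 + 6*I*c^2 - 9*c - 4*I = (c + I)^2*(c + 4*I)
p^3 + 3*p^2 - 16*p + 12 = (p - 2)*(p - 1)*(p + 6)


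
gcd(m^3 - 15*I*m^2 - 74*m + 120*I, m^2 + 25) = m - 5*I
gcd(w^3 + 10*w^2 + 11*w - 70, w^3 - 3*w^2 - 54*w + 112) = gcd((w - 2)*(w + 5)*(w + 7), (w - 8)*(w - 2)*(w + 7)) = w^2 + 5*w - 14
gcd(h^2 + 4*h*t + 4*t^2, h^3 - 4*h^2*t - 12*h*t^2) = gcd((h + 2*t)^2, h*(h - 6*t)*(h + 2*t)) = h + 2*t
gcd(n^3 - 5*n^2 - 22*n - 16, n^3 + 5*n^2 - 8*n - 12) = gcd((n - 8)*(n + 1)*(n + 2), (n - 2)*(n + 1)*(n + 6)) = n + 1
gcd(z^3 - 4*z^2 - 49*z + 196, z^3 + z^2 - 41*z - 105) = z - 7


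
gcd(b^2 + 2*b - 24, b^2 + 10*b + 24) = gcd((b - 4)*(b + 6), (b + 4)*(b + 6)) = b + 6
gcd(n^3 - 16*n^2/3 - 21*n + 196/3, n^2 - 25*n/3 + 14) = n - 7/3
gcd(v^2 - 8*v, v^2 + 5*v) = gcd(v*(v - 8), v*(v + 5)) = v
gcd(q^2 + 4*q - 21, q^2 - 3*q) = q - 3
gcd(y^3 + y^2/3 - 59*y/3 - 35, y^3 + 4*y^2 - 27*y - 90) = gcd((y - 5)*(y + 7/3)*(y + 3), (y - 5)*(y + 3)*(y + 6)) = y^2 - 2*y - 15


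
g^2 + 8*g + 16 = (g + 4)^2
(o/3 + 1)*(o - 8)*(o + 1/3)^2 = o^4/3 - 13*o^3/9 - 245*o^2/27 - 149*o/27 - 8/9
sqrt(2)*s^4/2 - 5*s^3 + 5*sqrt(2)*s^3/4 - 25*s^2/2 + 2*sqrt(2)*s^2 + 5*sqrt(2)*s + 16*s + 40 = (s + 5/2)*(s - 4*sqrt(2))*(s - 2*sqrt(2))*(sqrt(2)*s/2 + 1)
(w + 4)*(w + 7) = w^2 + 11*w + 28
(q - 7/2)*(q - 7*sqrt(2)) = q^2 - 7*sqrt(2)*q - 7*q/2 + 49*sqrt(2)/2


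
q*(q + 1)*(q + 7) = q^3 + 8*q^2 + 7*q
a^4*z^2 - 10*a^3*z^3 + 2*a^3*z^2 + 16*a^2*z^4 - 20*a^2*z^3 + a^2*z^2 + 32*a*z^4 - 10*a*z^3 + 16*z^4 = (a - 8*z)*(a - 2*z)*(a*z + z)^2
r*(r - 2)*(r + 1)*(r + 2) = r^4 + r^3 - 4*r^2 - 4*r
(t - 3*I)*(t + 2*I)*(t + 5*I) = t^3 + 4*I*t^2 + 11*t + 30*I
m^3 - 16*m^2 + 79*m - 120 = (m - 8)*(m - 5)*(m - 3)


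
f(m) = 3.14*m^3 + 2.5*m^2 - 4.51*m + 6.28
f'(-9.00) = 713.51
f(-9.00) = -2039.69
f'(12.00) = 1411.97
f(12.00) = 5738.08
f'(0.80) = 5.52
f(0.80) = 5.88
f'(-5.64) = 266.94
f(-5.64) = -452.09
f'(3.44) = 124.16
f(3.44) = 148.17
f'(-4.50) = 163.74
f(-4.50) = -208.93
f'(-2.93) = 61.71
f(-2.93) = -38.03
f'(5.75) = 335.69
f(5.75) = 659.95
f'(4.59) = 216.90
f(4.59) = 341.90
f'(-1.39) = 6.74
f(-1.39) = 8.95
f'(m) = 9.42*m^2 + 5.0*m - 4.51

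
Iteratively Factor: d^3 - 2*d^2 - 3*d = (d + 1)*(d^2 - 3*d) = d*(d + 1)*(d - 3)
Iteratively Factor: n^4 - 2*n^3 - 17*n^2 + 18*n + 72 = (n + 3)*(n^3 - 5*n^2 - 2*n + 24) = (n - 3)*(n + 3)*(n^2 - 2*n - 8) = (n - 3)*(n + 2)*(n + 3)*(n - 4)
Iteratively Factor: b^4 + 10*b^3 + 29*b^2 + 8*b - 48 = (b - 1)*(b^3 + 11*b^2 + 40*b + 48) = (b - 1)*(b + 4)*(b^2 + 7*b + 12) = (b - 1)*(b + 3)*(b + 4)*(b + 4)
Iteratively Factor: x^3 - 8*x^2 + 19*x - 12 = (x - 1)*(x^2 - 7*x + 12) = (x - 3)*(x - 1)*(x - 4)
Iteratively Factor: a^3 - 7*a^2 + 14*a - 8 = (a - 1)*(a^2 - 6*a + 8) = (a - 2)*(a - 1)*(a - 4)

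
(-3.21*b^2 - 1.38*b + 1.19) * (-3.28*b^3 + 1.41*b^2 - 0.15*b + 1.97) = 10.5288*b^5 + 0.000300000000000189*b^4 - 5.3675*b^3 - 4.4388*b^2 - 2.8971*b + 2.3443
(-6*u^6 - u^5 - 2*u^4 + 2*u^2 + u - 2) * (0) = 0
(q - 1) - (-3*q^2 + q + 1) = 3*q^2 - 2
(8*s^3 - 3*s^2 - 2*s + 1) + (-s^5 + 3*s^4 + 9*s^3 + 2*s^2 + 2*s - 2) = -s^5 + 3*s^4 + 17*s^3 - s^2 - 1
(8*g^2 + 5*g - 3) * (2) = 16*g^2 + 10*g - 6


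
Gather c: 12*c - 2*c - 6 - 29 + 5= 10*c - 30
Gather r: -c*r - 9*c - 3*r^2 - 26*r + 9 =-9*c - 3*r^2 + r*(-c - 26) + 9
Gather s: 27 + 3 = 30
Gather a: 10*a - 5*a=5*a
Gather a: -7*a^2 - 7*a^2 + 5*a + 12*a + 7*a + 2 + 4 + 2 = -14*a^2 + 24*a + 8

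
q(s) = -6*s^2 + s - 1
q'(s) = 1 - 12*s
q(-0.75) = -5.12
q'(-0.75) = 10.00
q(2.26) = -29.39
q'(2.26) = -26.12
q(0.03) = -0.98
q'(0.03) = 0.64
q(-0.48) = -2.86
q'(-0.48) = 6.76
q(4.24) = -104.63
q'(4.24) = -49.88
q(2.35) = -31.78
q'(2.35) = -27.20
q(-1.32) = -12.77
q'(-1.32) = 16.84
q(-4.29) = -115.71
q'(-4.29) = 52.48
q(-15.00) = -1366.00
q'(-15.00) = 181.00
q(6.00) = -211.00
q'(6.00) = -71.00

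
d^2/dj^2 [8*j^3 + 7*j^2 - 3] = 48*j + 14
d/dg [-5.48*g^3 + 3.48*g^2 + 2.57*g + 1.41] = -16.44*g^2 + 6.96*g + 2.57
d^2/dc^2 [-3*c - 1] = 0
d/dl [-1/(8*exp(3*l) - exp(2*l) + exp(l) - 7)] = (24*exp(2*l) - 2*exp(l) + 1)*exp(l)/(8*exp(3*l) - exp(2*l) + exp(l) - 7)^2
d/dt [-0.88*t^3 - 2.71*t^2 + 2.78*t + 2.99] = -2.64*t^2 - 5.42*t + 2.78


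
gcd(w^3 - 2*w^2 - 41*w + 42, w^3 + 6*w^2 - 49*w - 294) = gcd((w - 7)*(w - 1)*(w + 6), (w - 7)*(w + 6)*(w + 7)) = w^2 - w - 42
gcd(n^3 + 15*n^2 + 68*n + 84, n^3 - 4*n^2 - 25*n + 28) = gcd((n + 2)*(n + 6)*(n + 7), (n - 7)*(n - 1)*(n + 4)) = 1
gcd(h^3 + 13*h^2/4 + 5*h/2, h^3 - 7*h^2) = h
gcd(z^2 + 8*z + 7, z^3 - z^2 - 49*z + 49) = z + 7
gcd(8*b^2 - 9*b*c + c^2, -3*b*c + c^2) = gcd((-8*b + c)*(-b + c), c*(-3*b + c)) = 1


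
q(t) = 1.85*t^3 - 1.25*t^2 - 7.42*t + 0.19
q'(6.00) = 177.38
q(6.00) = 310.27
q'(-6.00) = 207.38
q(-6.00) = -399.89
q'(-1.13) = 2.49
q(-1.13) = 4.31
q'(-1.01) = 0.77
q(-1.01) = 4.50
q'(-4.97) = 142.09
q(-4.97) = -220.92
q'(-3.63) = 74.79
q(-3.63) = -77.84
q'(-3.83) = 83.57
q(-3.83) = -93.66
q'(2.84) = 30.24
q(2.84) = 11.41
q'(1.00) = -4.37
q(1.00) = -6.63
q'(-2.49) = 33.22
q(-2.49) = -17.65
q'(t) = 5.55*t^2 - 2.5*t - 7.42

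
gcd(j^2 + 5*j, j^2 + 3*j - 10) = j + 5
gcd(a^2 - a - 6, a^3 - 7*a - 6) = a^2 - a - 6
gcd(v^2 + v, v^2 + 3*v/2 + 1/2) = v + 1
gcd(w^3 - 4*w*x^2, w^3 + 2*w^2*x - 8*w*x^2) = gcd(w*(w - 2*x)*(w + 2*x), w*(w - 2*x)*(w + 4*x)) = -w^2 + 2*w*x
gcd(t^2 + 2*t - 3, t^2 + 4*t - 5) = t - 1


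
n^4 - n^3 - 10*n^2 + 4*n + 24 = (n - 3)*(n - 2)*(n + 2)^2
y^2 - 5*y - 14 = (y - 7)*(y + 2)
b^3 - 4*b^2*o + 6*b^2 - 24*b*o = b*(b + 6)*(b - 4*o)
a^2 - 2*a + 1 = (a - 1)^2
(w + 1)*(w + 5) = w^2 + 6*w + 5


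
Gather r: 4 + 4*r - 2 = 4*r + 2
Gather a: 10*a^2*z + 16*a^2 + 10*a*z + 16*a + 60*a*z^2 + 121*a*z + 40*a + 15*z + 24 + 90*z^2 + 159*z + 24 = a^2*(10*z + 16) + a*(60*z^2 + 131*z + 56) + 90*z^2 + 174*z + 48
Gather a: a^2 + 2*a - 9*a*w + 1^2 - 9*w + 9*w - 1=a^2 + a*(2 - 9*w)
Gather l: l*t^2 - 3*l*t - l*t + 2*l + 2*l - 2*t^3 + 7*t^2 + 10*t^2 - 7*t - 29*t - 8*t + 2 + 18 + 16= l*(t^2 - 4*t + 4) - 2*t^3 + 17*t^2 - 44*t + 36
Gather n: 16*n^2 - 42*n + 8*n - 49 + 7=16*n^2 - 34*n - 42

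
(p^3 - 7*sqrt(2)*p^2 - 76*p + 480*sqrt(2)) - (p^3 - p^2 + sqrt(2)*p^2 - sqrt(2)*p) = -8*sqrt(2)*p^2 + p^2 - 76*p + sqrt(2)*p + 480*sqrt(2)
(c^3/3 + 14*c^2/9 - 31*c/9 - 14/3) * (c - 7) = c^4/3 - 7*c^3/9 - 43*c^2/3 + 175*c/9 + 98/3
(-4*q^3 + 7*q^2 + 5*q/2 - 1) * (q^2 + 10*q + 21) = -4*q^5 - 33*q^4 - 23*q^3/2 + 171*q^2 + 85*q/2 - 21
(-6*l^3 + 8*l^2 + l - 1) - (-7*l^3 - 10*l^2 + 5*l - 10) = l^3 + 18*l^2 - 4*l + 9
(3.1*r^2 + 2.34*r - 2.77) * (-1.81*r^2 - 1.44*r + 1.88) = -5.611*r^4 - 8.6994*r^3 + 7.4721*r^2 + 8.388*r - 5.2076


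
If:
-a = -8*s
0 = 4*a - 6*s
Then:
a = 0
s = 0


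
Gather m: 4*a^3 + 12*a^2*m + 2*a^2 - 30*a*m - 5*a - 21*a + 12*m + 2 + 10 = 4*a^3 + 2*a^2 - 26*a + m*(12*a^2 - 30*a + 12) + 12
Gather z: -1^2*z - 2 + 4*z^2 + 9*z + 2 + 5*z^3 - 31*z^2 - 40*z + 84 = 5*z^3 - 27*z^2 - 32*z + 84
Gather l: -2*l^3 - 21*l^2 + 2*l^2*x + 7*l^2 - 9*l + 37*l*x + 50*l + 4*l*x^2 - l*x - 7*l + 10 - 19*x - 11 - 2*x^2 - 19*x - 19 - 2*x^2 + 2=-2*l^3 + l^2*(2*x - 14) + l*(4*x^2 + 36*x + 34) - 4*x^2 - 38*x - 18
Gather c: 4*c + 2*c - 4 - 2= 6*c - 6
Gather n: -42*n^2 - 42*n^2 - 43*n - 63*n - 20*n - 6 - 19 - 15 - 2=-84*n^2 - 126*n - 42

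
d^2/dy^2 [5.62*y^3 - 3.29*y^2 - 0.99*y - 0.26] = 33.72*y - 6.58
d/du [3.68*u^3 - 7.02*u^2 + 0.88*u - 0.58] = 11.04*u^2 - 14.04*u + 0.88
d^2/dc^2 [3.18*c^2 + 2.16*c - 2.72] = 6.36000000000000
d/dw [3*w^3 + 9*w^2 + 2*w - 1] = 9*w^2 + 18*w + 2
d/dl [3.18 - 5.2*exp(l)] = -5.2*exp(l)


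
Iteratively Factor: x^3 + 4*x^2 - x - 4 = (x - 1)*(x^2 + 5*x + 4) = (x - 1)*(x + 4)*(x + 1)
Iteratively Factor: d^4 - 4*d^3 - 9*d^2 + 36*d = (d)*(d^3 - 4*d^2 - 9*d + 36) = d*(d - 4)*(d^2 - 9) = d*(d - 4)*(d + 3)*(d - 3)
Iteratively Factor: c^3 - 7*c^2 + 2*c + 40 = (c - 5)*(c^2 - 2*c - 8) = (c - 5)*(c + 2)*(c - 4)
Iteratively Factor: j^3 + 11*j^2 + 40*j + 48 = (j + 4)*(j^2 + 7*j + 12) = (j + 4)^2*(j + 3)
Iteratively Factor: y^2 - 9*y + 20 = (y - 5)*(y - 4)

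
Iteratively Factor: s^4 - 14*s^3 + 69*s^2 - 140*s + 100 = (s - 2)*(s^3 - 12*s^2 + 45*s - 50) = (s - 5)*(s - 2)*(s^2 - 7*s + 10) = (s - 5)^2*(s - 2)*(s - 2)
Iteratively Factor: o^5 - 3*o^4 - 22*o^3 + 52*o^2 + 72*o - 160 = (o - 5)*(o^4 + 2*o^3 - 12*o^2 - 8*o + 32) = (o - 5)*(o + 4)*(o^3 - 2*o^2 - 4*o + 8) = (o - 5)*(o + 2)*(o + 4)*(o^2 - 4*o + 4) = (o - 5)*(o - 2)*(o + 2)*(o + 4)*(o - 2)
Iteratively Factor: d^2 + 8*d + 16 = (d + 4)*(d + 4)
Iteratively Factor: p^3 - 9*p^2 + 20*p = (p)*(p^2 - 9*p + 20) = p*(p - 5)*(p - 4)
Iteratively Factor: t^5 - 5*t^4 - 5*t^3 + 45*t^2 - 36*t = (t - 3)*(t^4 - 2*t^3 - 11*t^2 + 12*t) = (t - 4)*(t - 3)*(t^3 + 2*t^2 - 3*t) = (t - 4)*(t - 3)*(t + 3)*(t^2 - t) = (t - 4)*(t - 3)*(t - 1)*(t + 3)*(t)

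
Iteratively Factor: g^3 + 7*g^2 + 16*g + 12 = (g + 3)*(g^2 + 4*g + 4) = (g + 2)*(g + 3)*(g + 2)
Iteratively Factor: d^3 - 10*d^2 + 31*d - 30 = (d - 3)*(d^2 - 7*d + 10) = (d - 5)*(d - 3)*(d - 2)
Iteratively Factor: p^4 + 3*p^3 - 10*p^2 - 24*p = (p + 4)*(p^3 - p^2 - 6*p) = (p - 3)*(p + 4)*(p^2 + 2*p) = p*(p - 3)*(p + 4)*(p + 2)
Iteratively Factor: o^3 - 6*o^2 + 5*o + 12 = (o - 3)*(o^2 - 3*o - 4) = (o - 3)*(o + 1)*(o - 4)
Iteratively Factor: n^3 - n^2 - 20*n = (n - 5)*(n^2 + 4*n) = n*(n - 5)*(n + 4)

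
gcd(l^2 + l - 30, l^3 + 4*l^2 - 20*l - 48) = l + 6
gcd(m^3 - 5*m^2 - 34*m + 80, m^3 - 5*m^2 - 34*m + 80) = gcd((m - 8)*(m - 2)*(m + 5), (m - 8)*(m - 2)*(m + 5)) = m^3 - 5*m^2 - 34*m + 80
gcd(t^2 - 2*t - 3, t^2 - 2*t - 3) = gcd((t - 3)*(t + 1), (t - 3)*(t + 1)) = t^2 - 2*t - 3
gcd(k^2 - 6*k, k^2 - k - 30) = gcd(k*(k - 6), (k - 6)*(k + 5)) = k - 6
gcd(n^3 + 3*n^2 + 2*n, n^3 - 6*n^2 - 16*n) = n^2 + 2*n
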